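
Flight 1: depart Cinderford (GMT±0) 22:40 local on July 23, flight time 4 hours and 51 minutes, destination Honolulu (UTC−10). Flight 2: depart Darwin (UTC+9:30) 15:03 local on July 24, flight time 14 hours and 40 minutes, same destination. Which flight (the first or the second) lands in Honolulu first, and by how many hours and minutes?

Flight 1 departs at 22:40 UTC (Jul 23).
+4 hours and 51 minutes → arrive 03:31 UTC on Jul 24.
Flight 2 in UTC: 15:03 − 9:30 = 05:33 on Jul 24.
+14 hours 40 minutes → arrive 20:13 UTC on Jul 24.
Flight 1 lands earlier by 16 hours 42 minutes.

the first, by 16 hours 42 minutes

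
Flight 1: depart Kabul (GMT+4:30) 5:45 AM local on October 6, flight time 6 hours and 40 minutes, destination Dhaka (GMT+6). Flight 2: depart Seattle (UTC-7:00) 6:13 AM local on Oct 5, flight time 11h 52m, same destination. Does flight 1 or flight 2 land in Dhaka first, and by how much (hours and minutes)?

Flight 1 in UTC: 5:45 AM − 4:30 = 1:15 AM on Oct 6.
+6 hours 40 minutes → arrive 7:55 AM UTC on Oct 6.
Flight 2 in UTC: 6:13 AM + 7:00 = 1:13 PM on Oct 5.
+11 hours 52 minutes → arrive 1:05 AM UTC on Oct 6.
Flight 2 lands earlier by 6 hours 50 minutes.

the second, by 6 hours 50 minutes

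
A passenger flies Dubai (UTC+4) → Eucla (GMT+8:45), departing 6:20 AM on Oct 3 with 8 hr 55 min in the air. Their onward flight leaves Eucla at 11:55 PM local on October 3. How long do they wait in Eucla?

3 hours 55 minutes

Convert departure to UTC: 6:20 AM − 4:00 = 2:20 AM UTC on Oct 3.
Add 8 hours and 55 minutes flight time → 11:15 AM UTC.
Eucla is UTC+8:45, so local arrival = 11:15 AM + 8:45 = 8:00 PM on Oct 3.
Layover = 11:55 PM − 8:00 PM = 3 hours 55 minutes.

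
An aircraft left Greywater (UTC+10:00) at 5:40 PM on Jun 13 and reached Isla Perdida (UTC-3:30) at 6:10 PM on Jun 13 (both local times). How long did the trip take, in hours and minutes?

Isla Perdida is 13:30 behind Greywater.
Clock-face elapsed time (ignoring zones) is 30 minutes.
Actual elapsed = 30 minutes + 13:30 = 14 hours.

14 hours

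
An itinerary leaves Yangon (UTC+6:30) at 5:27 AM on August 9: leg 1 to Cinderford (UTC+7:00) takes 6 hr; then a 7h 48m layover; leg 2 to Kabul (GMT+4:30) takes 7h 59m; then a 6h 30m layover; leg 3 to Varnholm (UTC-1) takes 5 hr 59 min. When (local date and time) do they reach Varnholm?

8:13 AM on Aug 10

Convert departure to UTC: 5:27 AM − 6:30 = 10:57 PM UTC on Aug 8.
Add 6 hours leg 1 → 4:57 AM UTC (Aug 9).
Add 7 hours and 48 minutes layover in Cinderford → 12:45 PM UTC.
Add 7 hours 59 minutes leg 2 → 8:44 PM UTC.
Add 6 hours 30 minutes layover in Kabul → 3:14 AM UTC (Aug 10).
Add 5 hours and 59 minutes leg 3 → 9:13 AM UTC.
Varnholm is UTC−1:00, so local arrival = 9:13 AM − 1:00 = 8:13 AM on Aug 10.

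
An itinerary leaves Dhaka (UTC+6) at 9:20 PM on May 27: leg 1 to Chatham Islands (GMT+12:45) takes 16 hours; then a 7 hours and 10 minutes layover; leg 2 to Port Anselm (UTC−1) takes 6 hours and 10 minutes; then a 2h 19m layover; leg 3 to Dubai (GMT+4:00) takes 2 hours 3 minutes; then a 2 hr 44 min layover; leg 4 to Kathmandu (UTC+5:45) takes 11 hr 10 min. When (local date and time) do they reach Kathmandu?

8:41 PM on May 29

Convert departure to UTC: 9:20 PM − 6:00 = 3:20 PM UTC on May 27.
Add 16 hours leg 1 → 7:20 AM UTC (May 28).
Add 7 hours and 10 minutes layover in Chatham Islands → 2:30 PM UTC.
Add 6 hours 10 minutes leg 2 → 8:40 PM UTC.
Add 2 hours 19 minutes layover in Port Anselm → 10:59 PM UTC.
Add 2 hours 3 minutes leg 3 → 1:02 AM UTC (May 29).
Add 2 hours 44 minutes layover in Dubai → 3:46 AM UTC.
Add 11 hours and 10 minutes leg 4 → 2:56 PM UTC.
Kathmandu is UTC+5:45, so local arrival = 2:56 PM + 5:45 = 8:41 PM on May 29.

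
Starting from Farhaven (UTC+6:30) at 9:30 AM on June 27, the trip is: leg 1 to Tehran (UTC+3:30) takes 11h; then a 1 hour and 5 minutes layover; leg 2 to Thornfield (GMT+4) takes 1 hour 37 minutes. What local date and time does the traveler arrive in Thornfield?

8:42 PM on June 27

Convert departure to UTC: 9:30 AM − 6:30 = 3:00 AM UTC on Jun 27.
Add 11 hours leg 1 → 2:00 PM UTC.
Add 1 hour 5 minutes layover in Tehran → 3:05 PM UTC.
Add 1 hour 37 minutes leg 2 → 4:42 PM UTC.
Thornfield is UTC+4:00, so local arrival = 4:42 PM + 4:00 = 8:42 PM on Jun 27.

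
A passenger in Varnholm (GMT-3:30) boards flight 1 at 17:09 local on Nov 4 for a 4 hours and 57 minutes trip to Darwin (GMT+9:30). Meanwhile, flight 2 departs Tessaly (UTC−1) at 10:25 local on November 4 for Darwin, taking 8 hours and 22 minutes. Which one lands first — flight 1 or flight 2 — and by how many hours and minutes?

Flight 1 in UTC: 17:09 + 3:30 = 20:39 on Nov 4.
+4 hours 57 minutes → arrive 01:36 UTC on Nov 5.
Flight 2 in UTC: 10:25 + 1:00 = 11:25 on Nov 4.
+8 hours and 22 minutes → arrive 19:47 UTC on Nov 4.
Flight 2 lands earlier by 5 hours 49 minutes.

the second, by 5 hours 49 minutes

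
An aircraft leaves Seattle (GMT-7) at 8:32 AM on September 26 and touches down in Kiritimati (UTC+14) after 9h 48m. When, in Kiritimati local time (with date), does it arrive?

3:20 PM on September 27

Convert departure to UTC: 8:32 AM + 7:00 = 3:32 PM UTC on Sep 26.
Add 9 hours and 48 minutes travel time → 1:20 AM UTC (Sep 27).
Kiritimati is UTC+14:00, so local arrival = 1:20 AM + 14:00 = 3:20 PM on Sep 27.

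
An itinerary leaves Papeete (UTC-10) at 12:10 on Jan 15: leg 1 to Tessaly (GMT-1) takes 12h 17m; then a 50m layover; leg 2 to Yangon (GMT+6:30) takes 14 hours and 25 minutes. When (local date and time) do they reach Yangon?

Convert departure to UTC: 12:10 + 10:00 = 22:10 UTC on Jan 15.
Add 12 hours 17 minutes leg 1 → 10:27 UTC (Jan 16).
Add 50 minutes layover in Tessaly → 11:17 UTC.
Add 14 hours and 25 minutes leg 2 → 01:42 UTC (Jan 17).
Yangon is UTC+6:30, so local arrival = 01:42 + 6:30 = 08:12 on Jan 17.

08:12 on Jan 17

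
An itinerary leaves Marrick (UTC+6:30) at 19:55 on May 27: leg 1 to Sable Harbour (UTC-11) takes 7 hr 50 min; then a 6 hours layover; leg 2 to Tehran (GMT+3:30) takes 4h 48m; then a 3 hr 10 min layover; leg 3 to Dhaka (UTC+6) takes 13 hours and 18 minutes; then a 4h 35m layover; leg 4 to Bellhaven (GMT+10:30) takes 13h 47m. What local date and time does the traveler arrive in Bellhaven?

05:23 on May 30

Convert departure to UTC: 19:55 − 6:30 = 13:25 UTC on May 27.
Add 7 hours and 50 minutes leg 1 → 21:15 UTC.
Add 6 hours layover in Sable Harbour → 03:15 UTC (May 28).
Add 4 hours 48 minutes leg 2 → 08:03 UTC.
Add 3 hours 10 minutes layover in Tehran → 11:13 UTC.
Add 13 hours and 18 minutes leg 3 → 00:31 UTC (May 29).
Add 4 hours 35 minutes layover in Dhaka → 05:06 UTC.
Add 13 hours and 47 minutes leg 4 → 18:53 UTC.
Bellhaven is UTC+10:30, so local arrival = 18:53 + 10:30 = 05:23 on May 30.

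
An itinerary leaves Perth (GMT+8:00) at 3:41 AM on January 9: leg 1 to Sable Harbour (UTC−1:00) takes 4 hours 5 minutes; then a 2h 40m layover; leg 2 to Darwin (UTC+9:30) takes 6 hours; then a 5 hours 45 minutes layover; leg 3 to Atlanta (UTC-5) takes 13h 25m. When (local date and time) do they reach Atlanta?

10:36 PM on January 9

Convert departure to UTC: 3:41 AM − 8:00 = 7:41 PM UTC on Jan 8.
Add 4 hours and 5 minutes leg 1 → 11:46 PM UTC.
Add 2 hours and 40 minutes layover in Sable Harbour → 2:26 AM UTC (Jan 9).
Add 6 hours leg 2 → 8:26 AM UTC.
Add 5 hours 45 minutes layover in Darwin → 2:11 PM UTC.
Add 13 hours 25 minutes leg 3 → 3:36 AM UTC (Jan 10).
Atlanta is UTC−5:00, so local arrival = 3:36 AM − 5:00 = 10:36 PM on Jan 9.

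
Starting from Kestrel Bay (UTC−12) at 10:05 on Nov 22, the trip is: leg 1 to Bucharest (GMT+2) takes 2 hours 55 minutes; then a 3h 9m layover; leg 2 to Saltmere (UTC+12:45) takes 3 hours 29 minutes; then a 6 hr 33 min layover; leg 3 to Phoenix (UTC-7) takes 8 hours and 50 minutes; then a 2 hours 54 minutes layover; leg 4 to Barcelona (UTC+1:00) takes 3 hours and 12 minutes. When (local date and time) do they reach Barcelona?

06:07 on November 24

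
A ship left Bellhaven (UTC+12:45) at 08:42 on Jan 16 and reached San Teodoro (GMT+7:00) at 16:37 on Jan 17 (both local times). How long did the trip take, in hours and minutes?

37 hours 40 minutes

Departure in UTC: 08:42 − 12:45 = 19:57 on Jan 15.
Arrival in UTC: 16:37 − 7:00 = 09:37 on Jan 17.
Elapsed = 09:37 − 19:57 (+2 days) = 37 hours 40 minutes.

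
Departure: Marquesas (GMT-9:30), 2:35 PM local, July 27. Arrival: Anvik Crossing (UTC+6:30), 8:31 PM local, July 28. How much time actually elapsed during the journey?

13 hours 56 minutes

Departure in UTC: 2:35 PM + 9:30 = 12:05 AM on Jul 28.
Arrival in UTC: 8:31 PM − 6:30 = 2:01 PM on Jul 28.
Elapsed = 2:01 PM − 12:05 AM = 13 hours 56 minutes.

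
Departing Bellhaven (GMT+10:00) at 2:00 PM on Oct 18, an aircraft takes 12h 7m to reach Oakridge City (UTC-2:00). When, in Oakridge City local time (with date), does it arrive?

2:07 PM on Oct 18

Convert departure to UTC: 2:00 PM − 10:00 = 4:00 AM UTC on Oct 18.
Add 12 hours and 7 minutes travel time → 4:07 PM UTC.
Oakridge City is UTC−2:00, so local arrival = 4:07 PM − 2:00 = 2:07 PM on Oct 18.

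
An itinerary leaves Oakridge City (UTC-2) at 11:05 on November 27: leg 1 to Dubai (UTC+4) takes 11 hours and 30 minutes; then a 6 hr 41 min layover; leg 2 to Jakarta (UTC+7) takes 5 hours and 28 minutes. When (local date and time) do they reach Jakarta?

19:44 on November 28

Convert departure to UTC: 11:05 + 2:00 = 13:05 UTC on Nov 27.
Add 11 hours and 30 minutes leg 1 → 00:35 UTC (Nov 28).
Add 6 hours and 41 minutes layover in Dubai → 07:16 UTC.
Add 5 hours and 28 minutes leg 2 → 12:44 UTC.
Jakarta is UTC+7:00, so local arrival = 12:44 + 7:00 = 19:44 on Nov 28.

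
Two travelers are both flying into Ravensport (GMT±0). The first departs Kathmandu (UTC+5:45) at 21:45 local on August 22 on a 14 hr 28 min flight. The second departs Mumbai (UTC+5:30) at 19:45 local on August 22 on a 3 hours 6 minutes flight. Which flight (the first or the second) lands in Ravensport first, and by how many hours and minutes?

the second, by 13 hours 7 minutes

Flight 1 in UTC: 21:45 − 5:45 = 16:00 on Aug 22.
+14 hours 28 minutes → arrive 06:28 UTC on Aug 23.
Flight 2 in UTC: 19:45 − 5:30 = 14:15 on Aug 22.
+3 hours 6 minutes → arrive 17:21 UTC on Aug 22.
Flight 2 lands earlier by 13 hours 7 minutes.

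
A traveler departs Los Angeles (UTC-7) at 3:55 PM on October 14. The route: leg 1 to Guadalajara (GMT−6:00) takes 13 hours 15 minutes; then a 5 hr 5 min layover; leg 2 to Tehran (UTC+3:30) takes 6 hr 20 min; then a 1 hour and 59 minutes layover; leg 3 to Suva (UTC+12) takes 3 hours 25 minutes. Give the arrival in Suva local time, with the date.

Convert departure to UTC: 3:55 PM + 7:00 = 10:55 PM UTC on Oct 14.
Add 13 hours and 15 minutes leg 1 → 12:10 PM UTC (Oct 15).
Add 5 hours 5 minutes layover in Guadalajara → 5:15 PM UTC.
Add 6 hours and 20 minutes leg 2 → 11:35 PM UTC.
Add 1 hour 59 minutes layover in Tehran → 1:34 AM UTC (Oct 16).
Add 3 hours and 25 minutes leg 3 → 4:59 AM UTC.
Suva is UTC+12:00, so local arrival = 4:59 AM + 12:00 = 4:59 PM on Oct 16.

4:59 PM on Oct 16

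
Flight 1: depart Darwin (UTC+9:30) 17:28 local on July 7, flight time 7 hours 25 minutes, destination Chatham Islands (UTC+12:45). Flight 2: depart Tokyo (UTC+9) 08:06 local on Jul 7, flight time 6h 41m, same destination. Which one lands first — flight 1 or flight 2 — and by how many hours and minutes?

Flight 1 in UTC: 17:28 − 9:30 = 07:58 on Jul 7.
+7 hours and 25 minutes → arrive 15:23 UTC on Jul 7.
Flight 2 in UTC: 08:06 − 9:00 = 23:06 on Jul 6.
+6 hours 41 minutes → arrive 05:47 UTC on Jul 7.
Flight 2 lands earlier by 9 hours 36 minutes.

the second, by 9 hours 36 minutes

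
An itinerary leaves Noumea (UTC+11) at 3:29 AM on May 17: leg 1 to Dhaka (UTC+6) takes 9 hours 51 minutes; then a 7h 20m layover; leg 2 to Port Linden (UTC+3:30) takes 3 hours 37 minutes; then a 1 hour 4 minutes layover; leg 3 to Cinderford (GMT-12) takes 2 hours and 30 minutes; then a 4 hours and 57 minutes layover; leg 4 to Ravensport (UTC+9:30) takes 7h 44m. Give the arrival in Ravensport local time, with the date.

3:02 PM on May 18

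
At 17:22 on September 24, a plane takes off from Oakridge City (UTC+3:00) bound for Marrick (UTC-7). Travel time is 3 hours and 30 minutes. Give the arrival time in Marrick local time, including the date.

10:52 on September 24

Convert departure to UTC: 17:22 − 3:00 = 14:22 UTC on Sep 24.
Add 3 hours and 30 minutes travel time → 17:52 UTC.
Marrick is UTC−7:00, so local arrival = 17:52 − 7:00 = 10:52 on Sep 24.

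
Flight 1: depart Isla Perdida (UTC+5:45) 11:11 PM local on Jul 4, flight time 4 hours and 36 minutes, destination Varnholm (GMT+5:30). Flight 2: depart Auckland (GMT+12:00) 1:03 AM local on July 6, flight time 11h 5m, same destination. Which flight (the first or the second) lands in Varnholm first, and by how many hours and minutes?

the first, by 26 hours 6 minutes

Flight 1 in UTC: 11:11 PM − 5:45 = 5:26 PM on Jul 4.
+4 hours and 36 minutes → arrive 10:02 PM UTC on Jul 4.
Flight 2 in UTC: 1:03 AM − 12:00 = 1:03 PM on Jul 5.
+11 hours 5 minutes → arrive 12:08 AM UTC on Jul 6.
Flight 1 lands earlier by 26 hours 6 minutes.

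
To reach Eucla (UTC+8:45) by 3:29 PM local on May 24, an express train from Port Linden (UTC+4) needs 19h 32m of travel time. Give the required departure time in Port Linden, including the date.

3:12 PM on May 23

Target arrival in UTC: 3:29 PM − 8:45 = 6:44 AM on May 24.
Subtract 19 hours 32 minutes → departure 11:12 AM UTC on May 23.
Port Linden is UTC+4:00: 11:12 AM + 4:00 = 3:12 PM on May 23.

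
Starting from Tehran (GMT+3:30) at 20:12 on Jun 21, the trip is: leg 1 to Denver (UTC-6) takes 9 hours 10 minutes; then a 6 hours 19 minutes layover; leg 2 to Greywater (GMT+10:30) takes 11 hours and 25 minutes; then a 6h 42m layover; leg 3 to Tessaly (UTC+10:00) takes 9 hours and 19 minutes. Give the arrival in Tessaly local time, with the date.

Convert departure to UTC: 20:12 − 3:30 = 16:42 UTC on Jun 21.
Add 9 hours 10 minutes leg 1 → 01:52 UTC (Jun 22).
Add 6 hours 19 minutes layover in Denver → 08:11 UTC.
Add 11 hours 25 minutes leg 2 → 19:36 UTC.
Add 6 hours and 42 minutes layover in Greywater → 02:18 UTC (Jun 23).
Add 9 hours 19 minutes leg 3 → 11:37 UTC.
Tessaly is UTC+10:00, so local arrival = 11:37 + 10:00 = 21:37 on Jun 23.

21:37 on June 23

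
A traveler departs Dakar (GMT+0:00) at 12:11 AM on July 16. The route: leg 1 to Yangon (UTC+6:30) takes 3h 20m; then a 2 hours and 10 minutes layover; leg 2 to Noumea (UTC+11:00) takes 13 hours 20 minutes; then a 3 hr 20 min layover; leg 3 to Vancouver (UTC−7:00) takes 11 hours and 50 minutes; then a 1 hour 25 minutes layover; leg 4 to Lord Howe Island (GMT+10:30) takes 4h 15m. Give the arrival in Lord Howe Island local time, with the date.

2:21 AM on Jul 18

Dakar is at UTC+0, so departure is already 12:11 AM UTC on Jul 16.
Add 3 hours 20 minutes leg 1 → 3:31 AM UTC.
Add 2 hours 10 minutes layover in Yangon → 5:41 AM UTC.
Add 13 hours and 20 minutes leg 2 → 7:01 PM UTC.
Add 3 hours and 20 minutes layover in Noumea → 10:21 PM UTC.
Add 11 hours 50 minutes leg 3 → 10:11 AM UTC (Jul 17).
Add 1 hour 25 minutes layover in Vancouver → 11:36 AM UTC.
Add 4 hours 15 minutes leg 4 → 3:51 PM UTC.
Lord Howe Island is UTC+10:30, so local arrival = 3:51 PM + 10:30 = 2:21 AM on Jul 18.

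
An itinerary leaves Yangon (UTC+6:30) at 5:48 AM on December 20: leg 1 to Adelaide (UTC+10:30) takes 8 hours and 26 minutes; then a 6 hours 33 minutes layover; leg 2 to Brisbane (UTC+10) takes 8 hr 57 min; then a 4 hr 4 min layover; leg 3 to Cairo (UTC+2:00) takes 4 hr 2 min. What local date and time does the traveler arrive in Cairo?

Convert departure to UTC: 5:48 AM − 6:30 = 11:18 PM UTC on Dec 19.
Add 8 hours and 26 minutes leg 1 → 7:44 AM UTC (Dec 20).
Add 6 hours and 33 minutes layover in Adelaide → 2:17 PM UTC.
Add 8 hours and 57 minutes leg 2 → 11:14 PM UTC.
Add 4 hours and 4 minutes layover in Brisbane → 3:18 AM UTC (Dec 21).
Add 4 hours 2 minutes leg 3 → 7:20 AM UTC.
Cairo is UTC+2:00, so local arrival = 7:20 AM + 2:00 = 9:20 AM on Dec 21.

9:20 AM on December 21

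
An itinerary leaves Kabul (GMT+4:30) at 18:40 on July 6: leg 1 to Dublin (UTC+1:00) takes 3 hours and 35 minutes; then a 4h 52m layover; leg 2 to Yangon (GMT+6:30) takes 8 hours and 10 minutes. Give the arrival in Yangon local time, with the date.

13:17 on July 7

Convert departure to UTC: 18:40 − 4:30 = 14:10 UTC on Jul 6.
Add 3 hours 35 minutes leg 1 → 17:45 UTC.
Add 4 hours 52 minutes layover in Dublin → 22:37 UTC.
Add 8 hours and 10 minutes leg 2 → 06:47 UTC (Jul 7).
Yangon is UTC+6:30, so local arrival = 06:47 + 6:30 = 13:17 on Jul 7.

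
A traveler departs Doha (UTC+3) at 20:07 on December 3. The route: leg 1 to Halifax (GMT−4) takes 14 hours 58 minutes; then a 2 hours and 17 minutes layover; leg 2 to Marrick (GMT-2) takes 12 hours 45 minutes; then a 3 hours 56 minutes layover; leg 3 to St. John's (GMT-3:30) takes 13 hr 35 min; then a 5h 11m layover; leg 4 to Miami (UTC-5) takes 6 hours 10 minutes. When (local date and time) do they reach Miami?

22:59 on December 5

Convert departure to UTC: 20:07 − 3:00 = 17:07 UTC on Dec 3.
Add 14 hours 58 minutes leg 1 → 08:05 UTC (Dec 4).
Add 2 hours and 17 minutes layover in Halifax → 10:22 UTC.
Add 12 hours and 45 minutes leg 2 → 23:07 UTC.
Add 3 hours 56 minutes layover in Marrick → 03:03 UTC (Dec 5).
Add 13 hours 35 minutes leg 3 → 16:38 UTC.
Add 5 hours 11 minutes layover in St. John's → 21:49 UTC.
Add 6 hours and 10 minutes leg 4 → 03:59 UTC (Dec 6).
Miami is UTC−5:00, so local arrival = 03:59 − 5:00 = 22:59 on Dec 5.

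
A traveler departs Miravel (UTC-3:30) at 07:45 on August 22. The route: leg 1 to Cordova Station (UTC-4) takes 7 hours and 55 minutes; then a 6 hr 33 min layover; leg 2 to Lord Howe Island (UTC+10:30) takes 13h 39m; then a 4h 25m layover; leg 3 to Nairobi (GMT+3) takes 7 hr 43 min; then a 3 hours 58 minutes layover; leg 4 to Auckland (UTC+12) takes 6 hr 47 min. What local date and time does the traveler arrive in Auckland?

02:15 on August 25

Convert departure to UTC: 07:45 + 3:30 = 11:15 UTC on Aug 22.
Add 7 hours 55 minutes leg 1 → 19:10 UTC.
Add 6 hours and 33 minutes layover in Cordova Station → 01:43 UTC (Aug 23).
Add 13 hours 39 minutes leg 2 → 15:22 UTC.
Add 4 hours and 25 minutes layover in Lord Howe Island → 19:47 UTC.
Add 7 hours 43 minutes leg 3 → 03:30 UTC (Aug 24).
Add 3 hours and 58 minutes layover in Nairobi → 07:28 UTC.
Add 6 hours 47 minutes leg 4 → 14:15 UTC.
Auckland is UTC+12:00, so local arrival = 14:15 + 12:00 = 02:15 on Aug 25.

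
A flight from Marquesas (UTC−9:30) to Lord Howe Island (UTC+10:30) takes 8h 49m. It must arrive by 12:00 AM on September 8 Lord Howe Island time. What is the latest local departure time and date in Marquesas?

Target arrival in UTC: 12:00 AM − 10:30 = 1:30 PM on Sep 7.
Subtract 8 hours and 49 minutes → departure 4:41 AM UTC on Sep 7.
Marquesas is UTC−9:30: 4:41 AM − 9:30 = 7:11 PM on Sep 6.

7:11 PM on Sep 6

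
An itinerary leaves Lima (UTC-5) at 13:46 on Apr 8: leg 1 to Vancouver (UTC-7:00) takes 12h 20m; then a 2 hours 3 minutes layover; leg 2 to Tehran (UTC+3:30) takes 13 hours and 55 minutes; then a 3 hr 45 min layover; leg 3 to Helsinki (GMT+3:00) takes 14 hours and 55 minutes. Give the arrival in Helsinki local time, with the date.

20:44 on Apr 10

Convert departure to UTC: 13:46 + 5:00 = 18:46 UTC on Apr 8.
Add 12 hours 20 minutes leg 1 → 07:06 UTC (Apr 9).
Add 2 hours and 3 minutes layover in Vancouver → 09:09 UTC.
Add 13 hours and 55 minutes leg 2 → 23:04 UTC.
Add 3 hours and 45 minutes layover in Tehran → 02:49 UTC (Apr 10).
Add 14 hours and 55 minutes leg 3 → 17:44 UTC.
Helsinki is UTC+3:00, so local arrival = 17:44 + 3:00 = 20:44 on Apr 10.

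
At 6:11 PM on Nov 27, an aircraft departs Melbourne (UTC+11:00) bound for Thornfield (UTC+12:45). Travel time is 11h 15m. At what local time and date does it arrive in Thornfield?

Thornfield is 1:45 ahead of Melbourne.
After 11 hours 15 minutes it is 5:26 AM (Nov 28) in Melbourne.
Shift by the zone difference: 5:26 AM + 1:45 = 7:11 AM on Nov 28 in Thornfield.

7:11 AM on November 28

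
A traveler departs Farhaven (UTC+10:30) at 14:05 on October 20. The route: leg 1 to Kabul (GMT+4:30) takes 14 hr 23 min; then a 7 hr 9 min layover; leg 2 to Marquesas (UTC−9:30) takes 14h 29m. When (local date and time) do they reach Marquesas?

Convert departure to UTC: 14:05 − 10:30 = 03:35 UTC on Oct 20.
Add 14 hours and 23 minutes leg 1 → 17:58 UTC.
Add 7 hours 9 minutes layover in Kabul → 01:07 UTC (Oct 21).
Add 14 hours 29 minutes leg 2 → 15:36 UTC.
Marquesas is UTC−9:30, so local arrival = 15:36 − 9:30 = 06:06 on Oct 21.

06:06 on Oct 21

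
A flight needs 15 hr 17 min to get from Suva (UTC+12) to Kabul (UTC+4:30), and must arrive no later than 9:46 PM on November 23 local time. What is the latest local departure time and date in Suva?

Target arrival in UTC: 9:46 PM − 4:30 = 5:16 PM on Nov 23.
Subtract 15 hours 17 minutes → departure 1:59 AM UTC on Nov 23.
Suva is UTC+12:00: 1:59 AM + 12:00 = 1:59 PM on Nov 23.

1:59 PM on November 23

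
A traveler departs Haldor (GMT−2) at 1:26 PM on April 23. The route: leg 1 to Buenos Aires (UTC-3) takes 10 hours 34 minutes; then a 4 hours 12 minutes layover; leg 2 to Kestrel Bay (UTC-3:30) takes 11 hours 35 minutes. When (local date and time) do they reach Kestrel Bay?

Convert departure to UTC: 1:26 PM + 2:00 = 3:26 PM UTC on Apr 23.
Add 10 hours 34 minutes leg 1 → 2:00 AM UTC (Apr 24).
Add 4 hours and 12 minutes layover in Buenos Aires → 6:12 AM UTC.
Add 11 hours 35 minutes leg 2 → 5:47 PM UTC.
Kestrel Bay is UTC−3:30, so local arrival = 5:47 PM − 3:30 = 2:17 PM on Apr 24.

2:17 PM on April 24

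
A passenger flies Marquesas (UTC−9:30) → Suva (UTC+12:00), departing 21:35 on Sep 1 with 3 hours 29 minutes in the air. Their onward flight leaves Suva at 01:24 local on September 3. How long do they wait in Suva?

2 hours 50 minutes

Convert departure to UTC: 21:35 + 9:30 = 07:05 UTC on Sep 2.
Add 3 hours and 29 minutes flight time → 10:34 UTC.
Suva is UTC+12:00, so local arrival = 10:34 + 12:00 = 22:34 on Sep 2.
Layover = 01:24 − 22:34 (+1 day) = 2 hours 50 minutes.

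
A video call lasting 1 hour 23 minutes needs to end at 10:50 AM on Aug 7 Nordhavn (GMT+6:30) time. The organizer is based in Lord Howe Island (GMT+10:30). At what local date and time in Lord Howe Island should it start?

1:27 PM on August 7

Target end time in UTC: 10:50 AM − 6:30 = 4:20 AM on Aug 7.
Subtract 1 hour and 23 minutes → start 2:57 AM UTC on Aug 7.
Lord Howe Island is UTC+10:30: 2:57 AM + 10:30 = 1:27 PM on Aug 7.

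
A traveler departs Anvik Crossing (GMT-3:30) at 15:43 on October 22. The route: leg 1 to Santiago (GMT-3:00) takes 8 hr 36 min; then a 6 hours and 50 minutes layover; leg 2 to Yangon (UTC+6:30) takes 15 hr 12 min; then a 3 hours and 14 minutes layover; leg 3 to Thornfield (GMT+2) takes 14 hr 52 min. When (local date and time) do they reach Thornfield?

21:57 on October 24

Convert departure to UTC: 15:43 + 3:30 = 19:13 UTC on Oct 22.
Add 8 hours 36 minutes leg 1 → 03:49 UTC (Oct 23).
Add 6 hours and 50 minutes layover in Santiago → 10:39 UTC.
Add 15 hours 12 minutes leg 2 → 01:51 UTC (Oct 24).
Add 3 hours 14 minutes layover in Yangon → 05:05 UTC.
Add 14 hours and 52 minutes leg 3 → 19:57 UTC.
Thornfield is UTC+2:00, so local arrival = 19:57 + 2:00 = 21:57 on Oct 24.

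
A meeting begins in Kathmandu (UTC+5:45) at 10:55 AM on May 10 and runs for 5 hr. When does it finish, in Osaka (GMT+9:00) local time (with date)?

7:10 PM on May 10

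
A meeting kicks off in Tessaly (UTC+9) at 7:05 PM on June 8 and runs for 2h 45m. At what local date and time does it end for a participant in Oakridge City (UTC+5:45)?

Convert start to UTC: 7:05 PM − 9:00 = 10:05 AM UTC on Jun 8.
Add 2 hours and 45 minutes duration → 12:50 PM UTC.
Oakridge City is UTC+5:45, so local end time = 12:50 PM + 5:45 = 6:35 PM on Jun 8.

6:35 PM on June 8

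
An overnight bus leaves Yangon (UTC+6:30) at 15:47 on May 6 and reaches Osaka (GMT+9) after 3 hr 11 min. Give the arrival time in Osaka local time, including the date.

Convert departure to UTC: 15:47 − 6:30 = 09:17 UTC on May 6.
Add 3 hours 11 minutes travel time → 12:28 UTC.
Osaka is UTC+9:00, so local arrival = 12:28 + 9:00 = 21:28 on May 6.

21:28 on May 6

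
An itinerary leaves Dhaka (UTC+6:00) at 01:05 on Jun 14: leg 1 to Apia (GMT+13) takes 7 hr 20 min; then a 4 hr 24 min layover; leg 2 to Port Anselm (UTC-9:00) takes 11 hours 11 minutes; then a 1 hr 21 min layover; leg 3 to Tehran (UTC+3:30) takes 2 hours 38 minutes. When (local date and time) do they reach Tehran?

01:29 on June 15

Convert departure to UTC: 01:05 − 6:00 = 19:05 UTC on Jun 13.
Add 7 hours and 20 minutes leg 1 → 02:25 UTC (Jun 14).
Add 4 hours 24 minutes layover in Apia → 06:49 UTC.
Add 11 hours 11 minutes leg 2 → 18:00 UTC.
Add 1 hour and 21 minutes layover in Port Anselm → 19:21 UTC.
Add 2 hours 38 minutes leg 3 → 21:59 UTC.
Tehran is UTC+3:30, so local arrival = 21:59 + 3:30 = 01:29 on Jun 15.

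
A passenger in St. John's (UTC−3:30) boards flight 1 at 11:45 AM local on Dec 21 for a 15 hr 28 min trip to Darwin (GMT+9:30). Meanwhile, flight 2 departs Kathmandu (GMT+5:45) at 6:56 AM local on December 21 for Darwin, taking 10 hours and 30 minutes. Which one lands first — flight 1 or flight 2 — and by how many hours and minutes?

the second, by 19 hours 2 minutes

Flight 1 in UTC: 11:45 AM + 3:30 = 3:15 PM on Dec 21.
+15 hours and 28 minutes → arrive 6:43 AM UTC on Dec 22.
Flight 2 in UTC: 6:56 AM − 5:45 = 1:11 AM on Dec 21.
+10 hours and 30 minutes → arrive 11:41 AM UTC on Dec 21.
Flight 2 lands earlier by 19 hours 2 minutes.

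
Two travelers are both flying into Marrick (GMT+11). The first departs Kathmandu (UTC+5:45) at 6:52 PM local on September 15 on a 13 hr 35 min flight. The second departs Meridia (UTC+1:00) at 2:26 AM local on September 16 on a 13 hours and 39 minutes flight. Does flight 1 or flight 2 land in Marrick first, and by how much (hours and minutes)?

the first, by 12 hours 23 minutes

Flight 1 in UTC: 6:52 PM − 5:45 = 1:07 PM on Sep 15.
+13 hours and 35 minutes → arrive 2:42 AM UTC on Sep 16.
Flight 2 in UTC: 2:26 AM − 1:00 = 1:26 AM on Sep 16.
+13 hours 39 minutes → arrive 3:05 PM UTC on Sep 16.
Flight 1 lands earlier by 12 hours 23 minutes.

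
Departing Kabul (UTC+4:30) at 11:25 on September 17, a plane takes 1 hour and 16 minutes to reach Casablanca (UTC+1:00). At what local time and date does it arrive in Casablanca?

09:11 on Sep 17

Casablanca is 3:30 behind Kabul.
After 1 hour and 16 minutes it is 12:41 in Kabul.
Shift by the zone difference: 12:41 − 3:30 = 09:11 on Sep 17 in Casablanca.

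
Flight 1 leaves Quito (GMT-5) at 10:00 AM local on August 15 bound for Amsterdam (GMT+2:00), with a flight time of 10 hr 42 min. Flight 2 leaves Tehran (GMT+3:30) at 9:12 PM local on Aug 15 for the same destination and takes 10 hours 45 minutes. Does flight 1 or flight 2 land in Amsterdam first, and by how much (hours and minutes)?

Flight 1 in UTC: 10:00 AM + 5:00 = 3:00 PM on Aug 15.
+10 hours and 42 minutes → arrive 1:42 AM UTC on Aug 16.
Flight 2 in UTC: 9:12 PM − 3:30 = 5:42 PM on Aug 15.
+10 hours 45 minutes → arrive 4:27 AM UTC on Aug 16.
Flight 1 lands earlier by 2 hours 45 minutes.

the first, by 2 hours 45 minutes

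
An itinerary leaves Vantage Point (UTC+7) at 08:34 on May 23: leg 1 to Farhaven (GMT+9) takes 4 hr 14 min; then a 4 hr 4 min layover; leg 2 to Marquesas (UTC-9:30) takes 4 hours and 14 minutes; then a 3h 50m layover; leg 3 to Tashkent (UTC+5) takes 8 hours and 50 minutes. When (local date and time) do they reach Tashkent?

Convert departure to UTC: 08:34 − 7:00 = 01:34 UTC on May 23.
Add 4 hours and 14 minutes leg 1 → 05:48 UTC.
Add 4 hours and 4 minutes layover in Farhaven → 09:52 UTC.
Add 4 hours and 14 minutes leg 2 → 14:06 UTC.
Add 3 hours and 50 minutes layover in Marquesas → 17:56 UTC.
Add 8 hours 50 minutes leg 3 → 02:46 UTC (May 24).
Tashkent is UTC+5:00, so local arrival = 02:46 + 5:00 = 07:46 on May 24.

07:46 on May 24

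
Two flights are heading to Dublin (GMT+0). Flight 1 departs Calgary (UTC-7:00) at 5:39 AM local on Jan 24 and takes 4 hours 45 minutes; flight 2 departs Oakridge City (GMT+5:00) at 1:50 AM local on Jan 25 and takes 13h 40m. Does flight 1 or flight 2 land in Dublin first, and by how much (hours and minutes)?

Flight 1 in UTC: 5:39 AM + 7:00 = 12:39 PM on Jan 24.
+4 hours and 45 minutes → arrive 5:24 PM UTC on Jan 24.
Flight 2 in UTC: 1:50 AM − 5:00 = 8:50 PM on Jan 24.
+13 hours 40 minutes → arrive 10:30 AM UTC on Jan 25.
Flight 1 lands earlier by 17 hours 6 minutes.

the first, by 17 hours 6 minutes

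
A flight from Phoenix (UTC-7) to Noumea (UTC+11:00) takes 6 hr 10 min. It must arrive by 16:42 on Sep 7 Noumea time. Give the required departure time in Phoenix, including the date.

16:32 on September 6

Target arrival in UTC: 16:42 − 11:00 = 05:42 on Sep 7.
Subtract 6 hours and 10 minutes → departure 23:32 UTC on Sep 6.
Phoenix is UTC−7:00: 23:32 − 7:00 = 16:32 on Sep 6.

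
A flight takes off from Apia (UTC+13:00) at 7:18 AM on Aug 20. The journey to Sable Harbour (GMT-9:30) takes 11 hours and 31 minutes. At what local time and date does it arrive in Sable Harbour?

Sable Harbour is 22:30 behind Apia.
After 11 hours and 31 minutes it is 6:49 PM in Apia.
Shift by the zone difference: 6:49 PM − 22:30 = 8:19 PM on Aug 19 in Sable Harbour.

8:19 PM on Aug 19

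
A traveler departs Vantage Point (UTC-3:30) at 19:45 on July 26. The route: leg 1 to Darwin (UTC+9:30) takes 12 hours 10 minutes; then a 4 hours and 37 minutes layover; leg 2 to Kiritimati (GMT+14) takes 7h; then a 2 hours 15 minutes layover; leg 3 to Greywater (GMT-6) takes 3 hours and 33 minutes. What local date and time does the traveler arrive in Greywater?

Convert departure to UTC: 19:45 + 3:30 = 23:15 UTC on Jul 26.
Add 12 hours 10 minutes leg 1 → 11:25 UTC (Jul 27).
Add 4 hours 37 minutes layover in Darwin → 16:02 UTC.
Add 7 hours leg 2 → 23:02 UTC.
Add 2 hours and 15 minutes layover in Kiritimati → 01:17 UTC (Jul 28).
Add 3 hours 33 minutes leg 3 → 04:50 UTC.
Greywater is UTC−6:00, so local arrival = 04:50 − 6:00 = 22:50 on Jul 27.

22:50 on July 27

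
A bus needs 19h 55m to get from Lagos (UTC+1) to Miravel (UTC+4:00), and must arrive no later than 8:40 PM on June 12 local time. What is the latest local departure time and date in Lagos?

9:45 PM on June 11

Target arrival in UTC: 8:40 PM − 4:00 = 4:40 PM on Jun 12.
Subtract 19 hours and 55 minutes → departure 8:45 PM UTC on Jun 11.
Lagos is UTC+1:00: 8:45 PM + 1:00 = 9:45 PM on Jun 11.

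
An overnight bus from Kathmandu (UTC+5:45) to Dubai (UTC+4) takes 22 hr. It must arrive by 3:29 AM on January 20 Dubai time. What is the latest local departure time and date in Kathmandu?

7:14 AM on January 19

Target arrival in UTC: 3:29 AM − 4:00 = 11:29 PM on Jan 19.
Subtract 22 hours → departure 1:29 AM UTC on Jan 19.
Kathmandu is UTC+5:45: 1:29 AM + 5:45 = 7:14 AM on Jan 19.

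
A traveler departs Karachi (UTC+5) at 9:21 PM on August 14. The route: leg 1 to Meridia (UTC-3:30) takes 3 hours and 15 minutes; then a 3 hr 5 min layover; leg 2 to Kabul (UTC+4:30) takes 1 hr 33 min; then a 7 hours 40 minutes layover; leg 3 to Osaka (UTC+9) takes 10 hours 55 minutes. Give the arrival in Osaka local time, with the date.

3:49 AM on August 16

Convert departure to UTC: 9:21 PM − 5:00 = 4:21 PM UTC on Aug 14.
Add 3 hours 15 minutes leg 1 → 7:36 PM UTC.
Add 3 hours and 5 minutes layover in Meridia → 10:41 PM UTC.
Add 1 hour and 33 minutes leg 2 → 12:14 AM UTC (Aug 15).
Add 7 hours and 40 minutes layover in Kabul → 7:54 AM UTC.
Add 10 hours and 55 minutes leg 3 → 6:49 PM UTC.
Osaka is UTC+9:00, so local arrival = 6:49 PM + 9:00 = 3:49 AM on Aug 16.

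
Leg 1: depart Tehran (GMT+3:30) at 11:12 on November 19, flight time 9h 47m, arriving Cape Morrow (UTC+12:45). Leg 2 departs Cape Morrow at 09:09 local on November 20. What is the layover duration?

2 hours 55 minutes

Convert departure to UTC: 11:12 − 3:30 = 07:42 UTC on Nov 19.
Add 9 hours and 47 minutes flight time → 17:29 UTC.
Cape Morrow is UTC+12:45, so local arrival = 17:29 + 12:45 = 06:14 on Nov 20.
Layover = 09:09 − 06:14 = 2 hours 55 minutes.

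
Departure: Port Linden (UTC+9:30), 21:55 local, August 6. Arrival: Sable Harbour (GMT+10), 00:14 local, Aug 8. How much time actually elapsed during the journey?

Sable Harbour is 0:30 ahead of Port Linden.
Clock-face elapsed time (ignoring zones) is 26 hours 19 minutes.
Actual elapsed = 26 hours 19 minutes − 0:30 = 25 hours 49 minutes.

25 hours 49 minutes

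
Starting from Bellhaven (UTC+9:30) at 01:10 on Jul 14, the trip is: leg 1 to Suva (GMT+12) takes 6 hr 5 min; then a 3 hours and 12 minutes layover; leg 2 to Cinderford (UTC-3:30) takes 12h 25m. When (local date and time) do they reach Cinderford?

09:52 on July 14

Convert departure to UTC: 01:10 − 9:30 = 15:40 UTC on Jul 13.
Add 6 hours and 5 minutes leg 1 → 21:45 UTC.
Add 3 hours 12 minutes layover in Suva → 00:57 UTC (Jul 14).
Add 12 hours 25 minutes leg 2 → 13:22 UTC.
Cinderford is UTC−3:30, so local arrival = 13:22 − 3:30 = 09:52 on Jul 14.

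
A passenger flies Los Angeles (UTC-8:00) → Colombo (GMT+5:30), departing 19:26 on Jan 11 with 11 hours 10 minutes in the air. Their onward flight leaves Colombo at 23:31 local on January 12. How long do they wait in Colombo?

3 hours 25 minutes

Convert departure to UTC: 19:26 + 8:00 = 03:26 UTC on Jan 12.
Add 11 hours and 10 minutes flight time → 14:36 UTC.
Colombo is UTC+5:30, so local arrival = 14:36 + 5:30 = 20:06 on Jan 12.
Layover = 23:31 − 20:06 = 3 hours 25 minutes.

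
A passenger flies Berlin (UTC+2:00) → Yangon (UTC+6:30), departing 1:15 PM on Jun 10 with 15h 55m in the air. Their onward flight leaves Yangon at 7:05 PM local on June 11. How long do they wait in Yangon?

9 hours 25 minutes

Convert departure to UTC: 1:15 PM − 2:00 = 11:15 AM UTC on Jun 10.
Add 15 hours 55 minutes flight time → 3:10 AM UTC (Jun 11).
Yangon is UTC+6:30, so local arrival = 3:10 AM + 6:30 = 9:40 AM on Jun 11.
Layover = 7:05 PM − 9:40 AM = 9 hours 25 minutes.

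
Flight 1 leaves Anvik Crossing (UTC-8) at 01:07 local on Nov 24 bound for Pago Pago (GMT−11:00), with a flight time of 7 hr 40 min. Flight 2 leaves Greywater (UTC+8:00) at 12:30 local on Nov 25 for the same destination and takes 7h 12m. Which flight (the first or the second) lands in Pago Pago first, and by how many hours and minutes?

the first, by 18 hours 55 minutes

Flight 1 in UTC: 01:07 + 8:00 = 09:07 on Nov 24.
+7 hours and 40 minutes → arrive 16:47 UTC on Nov 24.
Flight 2 in UTC: 12:30 − 8:00 = 04:30 on Nov 25.
+7 hours and 12 minutes → arrive 11:42 UTC on Nov 25.
Flight 1 lands earlier by 18 hours 55 minutes.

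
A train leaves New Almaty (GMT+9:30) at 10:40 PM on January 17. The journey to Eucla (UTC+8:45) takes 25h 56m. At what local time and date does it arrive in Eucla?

Eucla is 0:45 behind New Almaty.
After 25 hours 56 minutes it is 12:36 AM (Jan 19) in New Almaty.
Shift by the zone difference: 12:36 AM − 0:45 = 11:51 PM on Jan 18 in Eucla.

11:51 PM on Jan 18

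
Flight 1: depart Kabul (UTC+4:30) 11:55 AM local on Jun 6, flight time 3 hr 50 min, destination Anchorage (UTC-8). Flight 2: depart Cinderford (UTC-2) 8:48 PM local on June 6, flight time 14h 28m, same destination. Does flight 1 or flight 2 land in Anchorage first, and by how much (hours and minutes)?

the first, by 26 hours 1 minute

Flight 1 in UTC: 11:55 AM − 4:30 = 7:25 AM on Jun 6.
+3 hours and 50 minutes → arrive 11:15 AM UTC on Jun 6.
Flight 2 in UTC: 8:48 PM + 2:00 = 10:48 PM on Jun 6.
+14 hours 28 minutes → arrive 1:16 PM UTC on Jun 7.
Flight 1 lands earlier by 26 hours 1 minute.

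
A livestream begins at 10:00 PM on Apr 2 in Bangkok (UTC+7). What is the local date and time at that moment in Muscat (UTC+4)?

7:00 PM on April 2

In UTC: 10:00 PM − 7:00 = 3:00 PM on Apr 2.
Muscat is UTC+4:00: 3:00 PM + 4:00 = 7:00 PM on Apr 2.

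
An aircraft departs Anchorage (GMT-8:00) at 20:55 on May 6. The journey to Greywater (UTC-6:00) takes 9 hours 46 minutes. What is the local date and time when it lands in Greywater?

08:41 on May 7

Convert departure to UTC: 20:55 + 8:00 = 04:55 UTC on May 7.
Add 9 hours and 46 minutes travel time → 14:41 UTC.
Greywater is UTC−6:00, so local arrival = 14:41 − 6:00 = 08:41 on May 7.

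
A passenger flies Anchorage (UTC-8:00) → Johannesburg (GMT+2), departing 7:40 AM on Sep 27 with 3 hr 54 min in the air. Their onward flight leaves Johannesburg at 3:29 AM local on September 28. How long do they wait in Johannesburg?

5 hours 55 minutes

Convert departure to UTC: 7:40 AM + 8:00 = 3:40 PM UTC on Sep 27.
Add 3 hours and 54 minutes flight time → 7:34 PM UTC.
Johannesburg is UTC+2:00, so local arrival = 7:34 PM + 2:00 = 9:34 PM on Sep 27.
Layover = 3:29 AM − 9:34 PM (+1 day) = 5 hours 55 minutes.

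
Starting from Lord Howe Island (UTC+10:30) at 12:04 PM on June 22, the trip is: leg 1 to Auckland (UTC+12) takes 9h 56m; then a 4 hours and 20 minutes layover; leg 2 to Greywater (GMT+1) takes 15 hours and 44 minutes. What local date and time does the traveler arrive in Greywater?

8:34 AM on Jun 23

Convert departure to UTC: 12:04 PM − 10:30 = 1:34 AM UTC on Jun 22.
Add 9 hours 56 minutes leg 1 → 11:30 AM UTC.
Add 4 hours 20 minutes layover in Auckland → 3:50 PM UTC.
Add 15 hours 44 minutes leg 2 → 7:34 AM UTC (Jun 23).
Greywater is UTC+1:00, so local arrival = 7:34 AM + 1:00 = 8:34 AM on Jun 23.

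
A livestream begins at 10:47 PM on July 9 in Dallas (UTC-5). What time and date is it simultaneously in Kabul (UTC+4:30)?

8:17 AM on July 10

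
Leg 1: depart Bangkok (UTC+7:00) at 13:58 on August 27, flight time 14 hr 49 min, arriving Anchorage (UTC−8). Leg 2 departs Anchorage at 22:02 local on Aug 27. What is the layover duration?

8 hours 15 minutes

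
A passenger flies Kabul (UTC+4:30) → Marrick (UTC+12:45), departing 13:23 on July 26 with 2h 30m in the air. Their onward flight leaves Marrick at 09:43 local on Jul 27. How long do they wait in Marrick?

9 hours 35 minutes

Convert departure to UTC: 13:23 − 4:30 = 08:53 UTC on Jul 26.
Add 2 hours and 30 minutes flight time → 11:23 UTC.
Marrick is UTC+12:45, so local arrival = 11:23 + 12:45 = 00:08 on Jul 27.
Layover = 09:43 − 00:08 = 9 hours 35 minutes.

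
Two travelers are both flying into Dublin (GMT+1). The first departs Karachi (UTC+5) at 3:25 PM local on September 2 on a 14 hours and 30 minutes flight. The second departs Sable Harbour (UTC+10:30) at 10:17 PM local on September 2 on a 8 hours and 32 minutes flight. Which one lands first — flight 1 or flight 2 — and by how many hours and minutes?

Flight 1 in UTC: 3:25 PM − 5:00 = 10:25 AM on Sep 2.
+14 hours 30 minutes → arrive 12:55 AM UTC on Sep 3.
Flight 2 in UTC: 10:17 PM − 10:30 = 11:47 AM on Sep 2.
+8 hours 32 minutes → arrive 8:19 PM UTC on Sep 2.
Flight 2 lands earlier by 4 hours 36 minutes.

the second, by 4 hours 36 minutes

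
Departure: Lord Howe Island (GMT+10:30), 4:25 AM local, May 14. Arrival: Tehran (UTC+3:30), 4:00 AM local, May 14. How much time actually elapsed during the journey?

6 hours 35 minutes

Tehran is 7:00 behind Lord Howe Island.
Clock-face elapsed time (ignoring zones) is −25 minutes.
Actual elapsed = −25 minutes + 7:00 = 6 hours 35 minutes.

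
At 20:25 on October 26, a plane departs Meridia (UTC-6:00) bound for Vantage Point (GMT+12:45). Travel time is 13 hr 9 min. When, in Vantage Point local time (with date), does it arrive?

04:19 on October 28

Vantage Point is 18:45 ahead of Meridia.
After 13 hours 9 minutes it is 09:34 (Oct 27) in Meridia.
Shift by the zone difference: 09:34 + 18:45 = 04:19 on Oct 28 in Vantage Point.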